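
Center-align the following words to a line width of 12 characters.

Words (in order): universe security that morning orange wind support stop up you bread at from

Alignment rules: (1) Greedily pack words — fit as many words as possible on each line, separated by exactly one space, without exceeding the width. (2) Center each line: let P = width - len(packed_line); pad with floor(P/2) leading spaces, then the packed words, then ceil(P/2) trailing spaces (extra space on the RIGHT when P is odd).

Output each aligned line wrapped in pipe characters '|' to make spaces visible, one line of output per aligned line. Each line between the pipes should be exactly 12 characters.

Answer: |  universe  |
|  security  |
|that morning|
|orange wind |
|support stop|
|up you bread|
|  at from   |

Derivation:
Line 1: ['universe'] (min_width=8, slack=4)
Line 2: ['security'] (min_width=8, slack=4)
Line 3: ['that', 'morning'] (min_width=12, slack=0)
Line 4: ['orange', 'wind'] (min_width=11, slack=1)
Line 5: ['support', 'stop'] (min_width=12, slack=0)
Line 6: ['up', 'you', 'bread'] (min_width=12, slack=0)
Line 7: ['at', 'from'] (min_width=7, slack=5)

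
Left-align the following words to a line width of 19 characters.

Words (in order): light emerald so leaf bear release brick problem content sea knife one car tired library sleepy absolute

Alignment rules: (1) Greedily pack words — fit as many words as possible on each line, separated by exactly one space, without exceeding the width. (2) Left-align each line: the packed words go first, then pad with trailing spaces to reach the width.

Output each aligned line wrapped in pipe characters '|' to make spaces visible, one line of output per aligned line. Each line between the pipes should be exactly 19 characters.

Line 1: ['light', 'emerald', 'so'] (min_width=16, slack=3)
Line 2: ['leaf', 'bear', 'release'] (min_width=17, slack=2)
Line 3: ['brick', 'problem'] (min_width=13, slack=6)
Line 4: ['content', 'sea', 'knife'] (min_width=17, slack=2)
Line 5: ['one', 'car', 'tired'] (min_width=13, slack=6)
Line 6: ['library', 'sleepy'] (min_width=14, slack=5)
Line 7: ['absolute'] (min_width=8, slack=11)

Answer: |light emerald so   |
|leaf bear release  |
|brick problem      |
|content sea knife  |
|one car tired      |
|library sleepy     |
|absolute           |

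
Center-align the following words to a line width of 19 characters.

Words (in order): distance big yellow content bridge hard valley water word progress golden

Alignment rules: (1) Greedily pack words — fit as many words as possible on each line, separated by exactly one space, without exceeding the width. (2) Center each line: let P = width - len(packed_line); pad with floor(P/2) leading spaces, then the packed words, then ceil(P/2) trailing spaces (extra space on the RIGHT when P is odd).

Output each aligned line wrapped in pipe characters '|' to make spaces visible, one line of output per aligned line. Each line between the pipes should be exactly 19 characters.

Answer: |distance big yellow|
|content bridge hard|
| valley water word |
|  progress golden  |

Derivation:
Line 1: ['distance', 'big', 'yellow'] (min_width=19, slack=0)
Line 2: ['content', 'bridge', 'hard'] (min_width=19, slack=0)
Line 3: ['valley', 'water', 'word'] (min_width=17, slack=2)
Line 4: ['progress', 'golden'] (min_width=15, slack=4)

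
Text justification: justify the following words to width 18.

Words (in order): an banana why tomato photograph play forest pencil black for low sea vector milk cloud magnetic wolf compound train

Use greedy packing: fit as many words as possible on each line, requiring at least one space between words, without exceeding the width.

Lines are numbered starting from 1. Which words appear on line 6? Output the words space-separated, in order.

Line 1: ['an', 'banana', 'why'] (min_width=13, slack=5)
Line 2: ['tomato', 'photograph'] (min_width=17, slack=1)
Line 3: ['play', 'forest', 'pencil'] (min_width=18, slack=0)
Line 4: ['black', 'for', 'low', 'sea'] (min_width=17, slack=1)
Line 5: ['vector', 'milk', 'cloud'] (min_width=17, slack=1)
Line 6: ['magnetic', 'wolf'] (min_width=13, slack=5)
Line 7: ['compound', 'train'] (min_width=14, slack=4)

Answer: magnetic wolf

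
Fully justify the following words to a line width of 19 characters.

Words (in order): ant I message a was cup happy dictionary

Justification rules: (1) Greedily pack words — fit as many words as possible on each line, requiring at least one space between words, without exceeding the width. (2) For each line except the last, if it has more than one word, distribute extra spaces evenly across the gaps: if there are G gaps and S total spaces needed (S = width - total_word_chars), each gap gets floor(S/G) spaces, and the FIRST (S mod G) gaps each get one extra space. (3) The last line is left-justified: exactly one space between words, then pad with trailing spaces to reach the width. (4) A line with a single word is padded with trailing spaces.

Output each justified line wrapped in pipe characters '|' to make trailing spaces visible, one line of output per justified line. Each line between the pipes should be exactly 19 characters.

Answer: |ant I message a was|
|cup           happy|
|dictionary         |

Derivation:
Line 1: ['ant', 'I', 'message', 'a', 'was'] (min_width=19, slack=0)
Line 2: ['cup', 'happy'] (min_width=9, slack=10)
Line 3: ['dictionary'] (min_width=10, slack=9)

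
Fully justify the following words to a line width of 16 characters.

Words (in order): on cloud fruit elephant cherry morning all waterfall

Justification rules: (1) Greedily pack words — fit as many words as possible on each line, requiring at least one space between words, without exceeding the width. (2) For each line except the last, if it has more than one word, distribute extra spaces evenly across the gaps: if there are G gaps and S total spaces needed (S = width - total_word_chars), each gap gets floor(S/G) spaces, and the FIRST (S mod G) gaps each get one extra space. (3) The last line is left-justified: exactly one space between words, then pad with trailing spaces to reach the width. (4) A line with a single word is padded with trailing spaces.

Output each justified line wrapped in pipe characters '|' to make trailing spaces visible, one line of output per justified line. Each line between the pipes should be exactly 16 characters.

Line 1: ['on', 'cloud', 'fruit'] (min_width=14, slack=2)
Line 2: ['elephant', 'cherry'] (min_width=15, slack=1)
Line 3: ['morning', 'all'] (min_width=11, slack=5)
Line 4: ['waterfall'] (min_width=9, slack=7)

Answer: |on  cloud  fruit|
|elephant  cherry|
|morning      all|
|waterfall       |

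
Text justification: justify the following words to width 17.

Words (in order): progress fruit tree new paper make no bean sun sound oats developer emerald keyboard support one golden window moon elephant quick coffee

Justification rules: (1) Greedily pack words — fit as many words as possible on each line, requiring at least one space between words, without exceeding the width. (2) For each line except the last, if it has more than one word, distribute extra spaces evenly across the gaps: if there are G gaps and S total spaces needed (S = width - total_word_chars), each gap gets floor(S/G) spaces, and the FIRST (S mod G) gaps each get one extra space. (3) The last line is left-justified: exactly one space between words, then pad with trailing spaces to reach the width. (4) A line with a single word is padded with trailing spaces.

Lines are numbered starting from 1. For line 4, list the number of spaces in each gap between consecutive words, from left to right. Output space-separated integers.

Answer: 8

Derivation:
Line 1: ['progress', 'fruit'] (min_width=14, slack=3)
Line 2: ['tree', 'new', 'paper'] (min_width=14, slack=3)
Line 3: ['make', 'no', 'bean', 'sun'] (min_width=16, slack=1)
Line 4: ['sound', 'oats'] (min_width=10, slack=7)
Line 5: ['developer', 'emerald'] (min_width=17, slack=0)
Line 6: ['keyboard', 'support'] (min_width=16, slack=1)
Line 7: ['one', 'golden', 'window'] (min_width=17, slack=0)
Line 8: ['moon', 'elephant'] (min_width=13, slack=4)
Line 9: ['quick', 'coffee'] (min_width=12, slack=5)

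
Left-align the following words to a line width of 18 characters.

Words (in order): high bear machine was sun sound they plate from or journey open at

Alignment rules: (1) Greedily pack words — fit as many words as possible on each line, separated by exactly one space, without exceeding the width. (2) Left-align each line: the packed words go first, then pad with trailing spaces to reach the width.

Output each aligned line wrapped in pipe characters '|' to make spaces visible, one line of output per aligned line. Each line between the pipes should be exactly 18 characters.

Line 1: ['high', 'bear', 'machine'] (min_width=17, slack=1)
Line 2: ['was', 'sun', 'sound', 'they'] (min_width=18, slack=0)
Line 3: ['plate', 'from', 'or'] (min_width=13, slack=5)
Line 4: ['journey', 'open', 'at'] (min_width=15, slack=3)

Answer: |high bear machine |
|was sun sound they|
|plate from or     |
|journey open at   |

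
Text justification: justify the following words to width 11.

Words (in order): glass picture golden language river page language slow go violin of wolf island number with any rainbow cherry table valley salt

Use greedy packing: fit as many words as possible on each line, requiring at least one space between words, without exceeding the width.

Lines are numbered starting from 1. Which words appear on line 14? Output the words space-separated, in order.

Line 1: ['glass'] (min_width=5, slack=6)
Line 2: ['picture'] (min_width=7, slack=4)
Line 3: ['golden'] (min_width=6, slack=5)
Line 4: ['language'] (min_width=8, slack=3)
Line 5: ['river', 'page'] (min_width=10, slack=1)
Line 6: ['language'] (min_width=8, slack=3)
Line 7: ['slow', 'go'] (min_width=7, slack=4)
Line 8: ['violin', 'of'] (min_width=9, slack=2)
Line 9: ['wolf', 'island'] (min_width=11, slack=0)
Line 10: ['number', 'with'] (min_width=11, slack=0)
Line 11: ['any', 'rainbow'] (min_width=11, slack=0)
Line 12: ['cherry'] (min_width=6, slack=5)
Line 13: ['table'] (min_width=5, slack=6)
Line 14: ['valley', 'salt'] (min_width=11, slack=0)

Answer: valley salt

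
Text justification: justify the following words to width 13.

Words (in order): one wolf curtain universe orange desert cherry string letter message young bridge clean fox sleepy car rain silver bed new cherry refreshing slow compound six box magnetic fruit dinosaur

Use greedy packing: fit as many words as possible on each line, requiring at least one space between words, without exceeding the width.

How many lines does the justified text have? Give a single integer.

Answer: 18

Derivation:
Line 1: ['one', 'wolf'] (min_width=8, slack=5)
Line 2: ['curtain'] (min_width=7, slack=6)
Line 3: ['universe'] (min_width=8, slack=5)
Line 4: ['orange', 'desert'] (min_width=13, slack=0)
Line 5: ['cherry', 'string'] (min_width=13, slack=0)
Line 6: ['letter'] (min_width=6, slack=7)
Line 7: ['message', 'young'] (min_width=13, slack=0)
Line 8: ['bridge', 'clean'] (min_width=12, slack=1)
Line 9: ['fox', 'sleepy'] (min_width=10, slack=3)
Line 10: ['car', 'rain'] (min_width=8, slack=5)
Line 11: ['silver', 'bed'] (min_width=10, slack=3)
Line 12: ['new', 'cherry'] (min_width=10, slack=3)
Line 13: ['refreshing'] (min_width=10, slack=3)
Line 14: ['slow', 'compound'] (min_width=13, slack=0)
Line 15: ['six', 'box'] (min_width=7, slack=6)
Line 16: ['magnetic'] (min_width=8, slack=5)
Line 17: ['fruit'] (min_width=5, slack=8)
Line 18: ['dinosaur'] (min_width=8, slack=5)
Total lines: 18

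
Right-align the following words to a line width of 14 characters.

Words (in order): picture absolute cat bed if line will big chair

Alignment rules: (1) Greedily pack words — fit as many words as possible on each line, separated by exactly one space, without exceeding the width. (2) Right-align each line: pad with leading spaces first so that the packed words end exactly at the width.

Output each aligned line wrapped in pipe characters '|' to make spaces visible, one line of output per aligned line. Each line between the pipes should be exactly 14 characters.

Line 1: ['picture'] (min_width=7, slack=7)
Line 2: ['absolute', 'cat'] (min_width=12, slack=2)
Line 3: ['bed', 'if', 'line'] (min_width=11, slack=3)
Line 4: ['will', 'big', 'chair'] (min_width=14, slack=0)

Answer: |       picture|
|  absolute cat|
|   bed if line|
|will big chair|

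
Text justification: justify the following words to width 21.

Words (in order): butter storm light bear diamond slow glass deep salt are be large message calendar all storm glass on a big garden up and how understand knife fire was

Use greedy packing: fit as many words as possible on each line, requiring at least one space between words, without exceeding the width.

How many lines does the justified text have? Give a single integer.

Answer: 8

Derivation:
Line 1: ['butter', 'storm', 'light'] (min_width=18, slack=3)
Line 2: ['bear', 'diamond', 'slow'] (min_width=17, slack=4)
Line 3: ['glass', 'deep', 'salt', 'are'] (min_width=19, slack=2)
Line 4: ['be', 'large', 'message'] (min_width=16, slack=5)
Line 5: ['calendar', 'all', 'storm'] (min_width=18, slack=3)
Line 6: ['glass', 'on', 'a', 'big', 'garden'] (min_width=21, slack=0)
Line 7: ['up', 'and', 'how', 'understand'] (min_width=21, slack=0)
Line 8: ['knife', 'fire', 'was'] (min_width=14, slack=7)
Total lines: 8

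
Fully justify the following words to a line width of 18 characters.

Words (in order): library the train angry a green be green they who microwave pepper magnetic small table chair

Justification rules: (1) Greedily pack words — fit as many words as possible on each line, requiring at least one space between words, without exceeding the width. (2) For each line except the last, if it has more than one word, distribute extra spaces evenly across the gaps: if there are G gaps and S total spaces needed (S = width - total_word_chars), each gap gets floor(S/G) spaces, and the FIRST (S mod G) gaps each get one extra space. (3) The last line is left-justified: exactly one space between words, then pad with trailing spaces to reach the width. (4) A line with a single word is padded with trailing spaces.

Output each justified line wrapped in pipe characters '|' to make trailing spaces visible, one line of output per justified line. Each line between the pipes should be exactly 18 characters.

Answer: |library  the train|
|angry  a  green be|
|green   they   who|
|microwave   pepper|
|magnetic     small|
|table chair       |

Derivation:
Line 1: ['library', 'the', 'train'] (min_width=17, slack=1)
Line 2: ['angry', 'a', 'green', 'be'] (min_width=16, slack=2)
Line 3: ['green', 'they', 'who'] (min_width=14, slack=4)
Line 4: ['microwave', 'pepper'] (min_width=16, slack=2)
Line 5: ['magnetic', 'small'] (min_width=14, slack=4)
Line 6: ['table', 'chair'] (min_width=11, slack=7)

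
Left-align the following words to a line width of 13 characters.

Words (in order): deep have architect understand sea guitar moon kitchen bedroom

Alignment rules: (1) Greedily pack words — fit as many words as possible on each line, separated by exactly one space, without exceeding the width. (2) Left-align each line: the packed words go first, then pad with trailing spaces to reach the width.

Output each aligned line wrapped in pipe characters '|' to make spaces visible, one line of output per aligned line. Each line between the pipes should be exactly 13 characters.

Answer: |deep have    |
|architect    |
|understand   |
|sea guitar   |
|moon kitchen |
|bedroom      |

Derivation:
Line 1: ['deep', 'have'] (min_width=9, slack=4)
Line 2: ['architect'] (min_width=9, slack=4)
Line 3: ['understand'] (min_width=10, slack=3)
Line 4: ['sea', 'guitar'] (min_width=10, slack=3)
Line 5: ['moon', 'kitchen'] (min_width=12, slack=1)
Line 6: ['bedroom'] (min_width=7, slack=6)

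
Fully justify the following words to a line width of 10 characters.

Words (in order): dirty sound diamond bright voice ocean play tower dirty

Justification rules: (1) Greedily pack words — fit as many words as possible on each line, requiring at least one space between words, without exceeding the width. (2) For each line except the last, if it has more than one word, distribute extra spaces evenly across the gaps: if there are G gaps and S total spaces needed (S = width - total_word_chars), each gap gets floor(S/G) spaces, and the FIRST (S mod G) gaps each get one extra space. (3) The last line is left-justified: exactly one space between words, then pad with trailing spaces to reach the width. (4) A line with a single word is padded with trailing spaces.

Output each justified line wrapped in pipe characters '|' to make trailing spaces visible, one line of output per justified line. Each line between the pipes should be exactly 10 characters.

Answer: |dirty     |
|sound     |
|diamond   |
|bright    |
|voice     |
|ocean play|
|tower     |
|dirty     |

Derivation:
Line 1: ['dirty'] (min_width=5, slack=5)
Line 2: ['sound'] (min_width=5, slack=5)
Line 3: ['diamond'] (min_width=7, slack=3)
Line 4: ['bright'] (min_width=6, slack=4)
Line 5: ['voice'] (min_width=5, slack=5)
Line 6: ['ocean', 'play'] (min_width=10, slack=0)
Line 7: ['tower'] (min_width=5, slack=5)
Line 8: ['dirty'] (min_width=5, slack=5)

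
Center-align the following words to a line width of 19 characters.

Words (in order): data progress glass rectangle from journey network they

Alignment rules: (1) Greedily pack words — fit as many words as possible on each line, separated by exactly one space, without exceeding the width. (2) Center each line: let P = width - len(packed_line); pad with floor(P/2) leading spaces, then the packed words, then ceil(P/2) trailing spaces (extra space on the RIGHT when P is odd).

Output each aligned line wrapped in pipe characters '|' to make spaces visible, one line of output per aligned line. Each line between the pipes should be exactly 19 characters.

Line 1: ['data', 'progress', 'glass'] (min_width=19, slack=0)
Line 2: ['rectangle', 'from'] (min_width=14, slack=5)
Line 3: ['journey', 'network'] (min_width=15, slack=4)
Line 4: ['they'] (min_width=4, slack=15)

Answer: |data progress glass|
|  rectangle from   |
|  journey network  |
|       they        |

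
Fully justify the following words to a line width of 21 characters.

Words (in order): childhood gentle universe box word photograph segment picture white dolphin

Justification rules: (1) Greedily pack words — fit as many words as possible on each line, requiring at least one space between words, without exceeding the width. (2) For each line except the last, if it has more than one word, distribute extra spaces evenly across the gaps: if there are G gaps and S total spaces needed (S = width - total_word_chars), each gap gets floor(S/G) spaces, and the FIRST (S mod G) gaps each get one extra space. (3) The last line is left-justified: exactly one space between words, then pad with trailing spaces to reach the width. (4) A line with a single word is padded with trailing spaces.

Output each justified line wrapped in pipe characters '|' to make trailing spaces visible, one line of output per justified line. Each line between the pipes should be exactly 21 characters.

Answer: |childhood      gentle|
|universe   box   word|
|photograph    segment|
|picture white dolphin|

Derivation:
Line 1: ['childhood', 'gentle'] (min_width=16, slack=5)
Line 2: ['universe', 'box', 'word'] (min_width=17, slack=4)
Line 3: ['photograph', 'segment'] (min_width=18, slack=3)
Line 4: ['picture', 'white', 'dolphin'] (min_width=21, slack=0)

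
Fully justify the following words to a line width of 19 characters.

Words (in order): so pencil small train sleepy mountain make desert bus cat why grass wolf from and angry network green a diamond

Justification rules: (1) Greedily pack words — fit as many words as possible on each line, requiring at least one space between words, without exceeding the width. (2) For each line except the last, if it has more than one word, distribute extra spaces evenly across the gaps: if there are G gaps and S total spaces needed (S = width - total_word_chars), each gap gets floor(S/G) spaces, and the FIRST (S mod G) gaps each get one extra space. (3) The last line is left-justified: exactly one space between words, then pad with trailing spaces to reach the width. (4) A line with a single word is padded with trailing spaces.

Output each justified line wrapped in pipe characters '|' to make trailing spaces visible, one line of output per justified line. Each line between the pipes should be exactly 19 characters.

Answer: |so   pencil   small|
|train        sleepy|
|mountain       make|
|desert  bus cat why|
|grass wolf from and|
|angry network green|
|a diamond          |

Derivation:
Line 1: ['so', 'pencil', 'small'] (min_width=15, slack=4)
Line 2: ['train', 'sleepy'] (min_width=12, slack=7)
Line 3: ['mountain', 'make'] (min_width=13, slack=6)
Line 4: ['desert', 'bus', 'cat', 'why'] (min_width=18, slack=1)
Line 5: ['grass', 'wolf', 'from', 'and'] (min_width=19, slack=0)
Line 6: ['angry', 'network', 'green'] (min_width=19, slack=0)
Line 7: ['a', 'diamond'] (min_width=9, slack=10)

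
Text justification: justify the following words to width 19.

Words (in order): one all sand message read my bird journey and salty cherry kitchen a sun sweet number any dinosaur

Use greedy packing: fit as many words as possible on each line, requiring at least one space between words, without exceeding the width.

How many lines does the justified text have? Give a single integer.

Answer: 6

Derivation:
Line 1: ['one', 'all', 'sand'] (min_width=12, slack=7)
Line 2: ['message', 'read', 'my'] (min_width=15, slack=4)
Line 3: ['bird', 'journey', 'and'] (min_width=16, slack=3)
Line 4: ['salty', 'cherry'] (min_width=12, slack=7)
Line 5: ['kitchen', 'a', 'sun', 'sweet'] (min_width=19, slack=0)
Line 6: ['number', 'any', 'dinosaur'] (min_width=19, slack=0)
Total lines: 6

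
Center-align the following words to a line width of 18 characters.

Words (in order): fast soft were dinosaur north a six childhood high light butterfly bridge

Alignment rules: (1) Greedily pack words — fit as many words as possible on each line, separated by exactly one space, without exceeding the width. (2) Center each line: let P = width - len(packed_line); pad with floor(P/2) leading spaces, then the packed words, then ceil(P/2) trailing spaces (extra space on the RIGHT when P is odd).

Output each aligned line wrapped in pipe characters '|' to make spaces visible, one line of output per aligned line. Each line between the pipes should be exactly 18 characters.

Answer: |  fast soft were  |
| dinosaur north a |
|six childhood high|
| light butterfly  |
|      bridge      |

Derivation:
Line 1: ['fast', 'soft', 'were'] (min_width=14, slack=4)
Line 2: ['dinosaur', 'north', 'a'] (min_width=16, slack=2)
Line 3: ['six', 'childhood', 'high'] (min_width=18, slack=0)
Line 4: ['light', 'butterfly'] (min_width=15, slack=3)
Line 5: ['bridge'] (min_width=6, slack=12)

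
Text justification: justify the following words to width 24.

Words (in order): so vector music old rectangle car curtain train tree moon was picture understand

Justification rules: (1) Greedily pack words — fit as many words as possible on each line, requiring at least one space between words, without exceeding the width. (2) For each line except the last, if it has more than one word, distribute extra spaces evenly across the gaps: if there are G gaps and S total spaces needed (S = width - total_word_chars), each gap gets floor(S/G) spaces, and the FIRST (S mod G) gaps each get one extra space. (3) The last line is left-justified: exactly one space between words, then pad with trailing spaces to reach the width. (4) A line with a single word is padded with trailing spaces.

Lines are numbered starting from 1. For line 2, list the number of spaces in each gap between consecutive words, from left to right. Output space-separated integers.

Answer: 3 2

Derivation:
Line 1: ['so', 'vector', 'music', 'old'] (min_width=19, slack=5)
Line 2: ['rectangle', 'car', 'curtain'] (min_width=21, slack=3)
Line 3: ['train', 'tree', 'moon', 'was'] (min_width=19, slack=5)
Line 4: ['picture', 'understand'] (min_width=18, slack=6)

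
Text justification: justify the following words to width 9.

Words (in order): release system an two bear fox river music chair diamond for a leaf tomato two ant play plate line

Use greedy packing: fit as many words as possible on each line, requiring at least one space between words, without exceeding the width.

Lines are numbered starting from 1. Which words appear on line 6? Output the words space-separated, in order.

Answer: chair

Derivation:
Line 1: ['release'] (min_width=7, slack=2)
Line 2: ['system', 'an'] (min_width=9, slack=0)
Line 3: ['two', 'bear'] (min_width=8, slack=1)
Line 4: ['fox', 'river'] (min_width=9, slack=0)
Line 5: ['music'] (min_width=5, slack=4)
Line 6: ['chair'] (min_width=5, slack=4)
Line 7: ['diamond'] (min_width=7, slack=2)
Line 8: ['for', 'a'] (min_width=5, slack=4)
Line 9: ['leaf'] (min_width=4, slack=5)
Line 10: ['tomato'] (min_width=6, slack=3)
Line 11: ['two', 'ant'] (min_width=7, slack=2)
Line 12: ['play'] (min_width=4, slack=5)
Line 13: ['plate'] (min_width=5, slack=4)
Line 14: ['line'] (min_width=4, slack=5)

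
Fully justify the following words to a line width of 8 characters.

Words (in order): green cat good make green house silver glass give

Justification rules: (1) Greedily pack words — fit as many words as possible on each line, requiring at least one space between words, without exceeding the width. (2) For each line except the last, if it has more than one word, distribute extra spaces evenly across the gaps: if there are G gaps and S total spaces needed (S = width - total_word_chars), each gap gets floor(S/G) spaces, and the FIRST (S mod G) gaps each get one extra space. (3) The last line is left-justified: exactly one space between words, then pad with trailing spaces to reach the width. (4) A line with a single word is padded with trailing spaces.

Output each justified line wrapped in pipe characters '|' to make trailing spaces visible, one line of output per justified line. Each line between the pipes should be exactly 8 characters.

Answer: |green   |
|cat good|
|make    |
|green   |
|house   |
|silver  |
|glass   |
|give    |

Derivation:
Line 1: ['green'] (min_width=5, slack=3)
Line 2: ['cat', 'good'] (min_width=8, slack=0)
Line 3: ['make'] (min_width=4, slack=4)
Line 4: ['green'] (min_width=5, slack=3)
Line 5: ['house'] (min_width=5, slack=3)
Line 6: ['silver'] (min_width=6, slack=2)
Line 7: ['glass'] (min_width=5, slack=3)
Line 8: ['give'] (min_width=4, slack=4)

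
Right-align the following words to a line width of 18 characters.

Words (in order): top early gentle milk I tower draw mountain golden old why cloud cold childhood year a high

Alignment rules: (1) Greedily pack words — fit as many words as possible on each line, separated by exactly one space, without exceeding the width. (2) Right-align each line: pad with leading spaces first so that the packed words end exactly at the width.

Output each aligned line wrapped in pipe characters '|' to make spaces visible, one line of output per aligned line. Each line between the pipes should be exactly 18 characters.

Answer: |  top early gentle|
| milk I tower draw|
|   mountain golden|
|old why cloud cold|
|  childhood year a|
|              high|

Derivation:
Line 1: ['top', 'early', 'gentle'] (min_width=16, slack=2)
Line 2: ['milk', 'I', 'tower', 'draw'] (min_width=17, slack=1)
Line 3: ['mountain', 'golden'] (min_width=15, slack=3)
Line 4: ['old', 'why', 'cloud', 'cold'] (min_width=18, slack=0)
Line 5: ['childhood', 'year', 'a'] (min_width=16, slack=2)
Line 6: ['high'] (min_width=4, slack=14)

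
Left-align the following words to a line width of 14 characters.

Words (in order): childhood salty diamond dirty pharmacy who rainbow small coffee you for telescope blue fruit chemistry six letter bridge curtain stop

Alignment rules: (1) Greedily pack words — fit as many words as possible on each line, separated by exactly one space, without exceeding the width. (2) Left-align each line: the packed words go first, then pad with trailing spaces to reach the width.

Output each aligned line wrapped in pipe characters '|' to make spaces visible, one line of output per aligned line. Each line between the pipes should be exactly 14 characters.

Line 1: ['childhood'] (min_width=9, slack=5)
Line 2: ['salty', 'diamond'] (min_width=13, slack=1)
Line 3: ['dirty', 'pharmacy'] (min_width=14, slack=0)
Line 4: ['who', 'rainbow'] (min_width=11, slack=3)
Line 5: ['small', 'coffee'] (min_width=12, slack=2)
Line 6: ['you', 'for'] (min_width=7, slack=7)
Line 7: ['telescope', 'blue'] (min_width=14, slack=0)
Line 8: ['fruit'] (min_width=5, slack=9)
Line 9: ['chemistry', 'six'] (min_width=13, slack=1)
Line 10: ['letter', 'bridge'] (min_width=13, slack=1)
Line 11: ['curtain', 'stop'] (min_width=12, slack=2)

Answer: |childhood     |
|salty diamond |
|dirty pharmacy|
|who rainbow   |
|small coffee  |
|you for       |
|telescope blue|
|fruit         |
|chemistry six |
|letter bridge |
|curtain stop  |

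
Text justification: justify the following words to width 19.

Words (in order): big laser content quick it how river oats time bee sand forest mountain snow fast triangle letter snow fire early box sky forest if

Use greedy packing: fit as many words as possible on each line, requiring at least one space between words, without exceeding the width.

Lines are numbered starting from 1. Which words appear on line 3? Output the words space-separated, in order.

Line 1: ['big', 'laser', 'content'] (min_width=17, slack=2)
Line 2: ['quick', 'it', 'how', 'river'] (min_width=18, slack=1)
Line 3: ['oats', 'time', 'bee', 'sand'] (min_width=18, slack=1)
Line 4: ['forest', 'mountain'] (min_width=15, slack=4)
Line 5: ['snow', 'fast', 'triangle'] (min_width=18, slack=1)
Line 6: ['letter', 'snow', 'fire'] (min_width=16, slack=3)
Line 7: ['early', 'box', 'sky'] (min_width=13, slack=6)
Line 8: ['forest', 'if'] (min_width=9, slack=10)

Answer: oats time bee sand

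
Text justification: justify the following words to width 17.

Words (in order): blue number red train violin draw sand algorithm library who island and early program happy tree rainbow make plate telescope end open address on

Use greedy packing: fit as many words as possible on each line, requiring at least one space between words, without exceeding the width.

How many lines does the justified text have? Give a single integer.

Answer: 10

Derivation:
Line 1: ['blue', 'number', 'red'] (min_width=15, slack=2)
Line 2: ['train', 'violin', 'draw'] (min_width=17, slack=0)
Line 3: ['sand', 'algorithm'] (min_width=14, slack=3)
Line 4: ['library', 'who'] (min_width=11, slack=6)
Line 5: ['island', 'and', 'early'] (min_width=16, slack=1)
Line 6: ['program', 'happy'] (min_width=13, slack=4)
Line 7: ['tree', 'rainbow', 'make'] (min_width=17, slack=0)
Line 8: ['plate', 'telescope'] (min_width=15, slack=2)
Line 9: ['end', 'open', 'address'] (min_width=16, slack=1)
Line 10: ['on'] (min_width=2, slack=15)
Total lines: 10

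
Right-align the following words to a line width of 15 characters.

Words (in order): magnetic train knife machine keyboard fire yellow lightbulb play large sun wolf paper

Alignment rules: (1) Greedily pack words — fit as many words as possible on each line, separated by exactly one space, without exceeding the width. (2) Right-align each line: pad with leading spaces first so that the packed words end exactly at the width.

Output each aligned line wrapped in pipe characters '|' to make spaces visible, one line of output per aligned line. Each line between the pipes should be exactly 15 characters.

Line 1: ['magnetic', 'train'] (min_width=14, slack=1)
Line 2: ['knife', 'machine'] (min_width=13, slack=2)
Line 3: ['keyboard', 'fire'] (min_width=13, slack=2)
Line 4: ['yellow'] (min_width=6, slack=9)
Line 5: ['lightbulb', 'play'] (min_width=14, slack=1)
Line 6: ['large', 'sun', 'wolf'] (min_width=14, slack=1)
Line 7: ['paper'] (min_width=5, slack=10)

Answer: | magnetic train|
|  knife machine|
|  keyboard fire|
|         yellow|
| lightbulb play|
| large sun wolf|
|          paper|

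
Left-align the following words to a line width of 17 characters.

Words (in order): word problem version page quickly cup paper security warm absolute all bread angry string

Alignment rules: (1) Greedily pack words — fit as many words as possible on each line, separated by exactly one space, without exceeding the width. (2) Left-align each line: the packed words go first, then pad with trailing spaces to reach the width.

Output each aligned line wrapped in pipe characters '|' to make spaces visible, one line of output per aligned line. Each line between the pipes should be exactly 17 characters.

Answer: |word problem     |
|version page     |
|quickly cup paper|
|security warm    |
|absolute all     |
|bread angry      |
|string           |

Derivation:
Line 1: ['word', 'problem'] (min_width=12, slack=5)
Line 2: ['version', 'page'] (min_width=12, slack=5)
Line 3: ['quickly', 'cup', 'paper'] (min_width=17, slack=0)
Line 4: ['security', 'warm'] (min_width=13, slack=4)
Line 5: ['absolute', 'all'] (min_width=12, slack=5)
Line 6: ['bread', 'angry'] (min_width=11, slack=6)
Line 7: ['string'] (min_width=6, slack=11)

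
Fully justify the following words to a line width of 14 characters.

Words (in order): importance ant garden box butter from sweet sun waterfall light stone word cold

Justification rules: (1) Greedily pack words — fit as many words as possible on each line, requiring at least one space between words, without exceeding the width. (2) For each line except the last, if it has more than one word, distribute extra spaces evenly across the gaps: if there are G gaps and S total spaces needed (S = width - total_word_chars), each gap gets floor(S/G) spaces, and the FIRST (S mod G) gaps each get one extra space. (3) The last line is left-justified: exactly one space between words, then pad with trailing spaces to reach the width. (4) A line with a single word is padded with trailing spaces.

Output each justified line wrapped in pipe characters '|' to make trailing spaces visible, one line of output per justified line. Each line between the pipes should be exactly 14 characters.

Line 1: ['importance', 'ant'] (min_width=14, slack=0)
Line 2: ['garden', 'box'] (min_width=10, slack=4)
Line 3: ['butter', 'from'] (min_width=11, slack=3)
Line 4: ['sweet', 'sun'] (min_width=9, slack=5)
Line 5: ['waterfall'] (min_width=9, slack=5)
Line 6: ['light', 'stone'] (min_width=11, slack=3)
Line 7: ['word', 'cold'] (min_width=9, slack=5)

Answer: |importance ant|
|garden     box|
|butter    from|
|sweet      sun|
|waterfall     |
|light    stone|
|word cold     |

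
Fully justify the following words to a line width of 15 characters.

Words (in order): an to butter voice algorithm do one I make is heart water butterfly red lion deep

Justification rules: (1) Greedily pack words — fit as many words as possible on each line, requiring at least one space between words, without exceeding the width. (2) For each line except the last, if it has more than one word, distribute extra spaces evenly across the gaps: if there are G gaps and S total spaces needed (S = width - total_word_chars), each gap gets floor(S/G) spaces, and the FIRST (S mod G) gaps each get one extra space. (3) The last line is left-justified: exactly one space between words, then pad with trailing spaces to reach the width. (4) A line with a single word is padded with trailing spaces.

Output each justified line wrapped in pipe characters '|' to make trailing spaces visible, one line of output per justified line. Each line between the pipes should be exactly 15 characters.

Answer: |an   to  butter|
|voice algorithm|
|do  one  I make|
|is  heart water|
|butterfly   red|
|lion deep      |

Derivation:
Line 1: ['an', 'to', 'butter'] (min_width=12, slack=3)
Line 2: ['voice', 'algorithm'] (min_width=15, slack=0)
Line 3: ['do', 'one', 'I', 'make'] (min_width=13, slack=2)
Line 4: ['is', 'heart', 'water'] (min_width=14, slack=1)
Line 5: ['butterfly', 'red'] (min_width=13, slack=2)
Line 6: ['lion', 'deep'] (min_width=9, slack=6)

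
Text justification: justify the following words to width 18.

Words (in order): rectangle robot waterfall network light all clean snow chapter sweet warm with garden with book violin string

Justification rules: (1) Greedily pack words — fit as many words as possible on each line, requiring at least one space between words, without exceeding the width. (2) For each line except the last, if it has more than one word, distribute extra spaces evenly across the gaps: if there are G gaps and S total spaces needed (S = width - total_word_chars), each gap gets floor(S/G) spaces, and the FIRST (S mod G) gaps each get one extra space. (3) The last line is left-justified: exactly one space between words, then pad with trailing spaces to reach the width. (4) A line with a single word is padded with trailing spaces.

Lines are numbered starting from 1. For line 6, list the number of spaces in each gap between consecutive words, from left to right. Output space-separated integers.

Answer: 2 2

Derivation:
Line 1: ['rectangle', 'robot'] (min_width=15, slack=3)
Line 2: ['waterfall', 'network'] (min_width=17, slack=1)
Line 3: ['light', 'all', 'clean'] (min_width=15, slack=3)
Line 4: ['snow', 'chapter', 'sweet'] (min_width=18, slack=0)
Line 5: ['warm', 'with', 'garden'] (min_width=16, slack=2)
Line 6: ['with', 'book', 'violin'] (min_width=16, slack=2)
Line 7: ['string'] (min_width=6, slack=12)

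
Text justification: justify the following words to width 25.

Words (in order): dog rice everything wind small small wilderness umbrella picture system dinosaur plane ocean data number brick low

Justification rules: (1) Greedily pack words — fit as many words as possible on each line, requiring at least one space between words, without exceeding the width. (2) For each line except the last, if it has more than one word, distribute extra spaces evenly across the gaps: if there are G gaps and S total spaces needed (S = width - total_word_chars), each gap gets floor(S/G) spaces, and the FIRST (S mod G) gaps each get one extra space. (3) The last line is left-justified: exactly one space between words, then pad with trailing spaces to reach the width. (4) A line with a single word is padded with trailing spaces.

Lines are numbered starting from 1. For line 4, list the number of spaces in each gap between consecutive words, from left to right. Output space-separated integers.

Line 1: ['dog', 'rice', 'everything', 'wind'] (min_width=24, slack=1)
Line 2: ['small', 'small', 'wilderness'] (min_width=22, slack=3)
Line 3: ['umbrella', 'picture', 'system'] (min_width=23, slack=2)
Line 4: ['dinosaur', 'plane', 'ocean', 'data'] (min_width=25, slack=0)
Line 5: ['number', 'brick', 'low'] (min_width=16, slack=9)

Answer: 1 1 1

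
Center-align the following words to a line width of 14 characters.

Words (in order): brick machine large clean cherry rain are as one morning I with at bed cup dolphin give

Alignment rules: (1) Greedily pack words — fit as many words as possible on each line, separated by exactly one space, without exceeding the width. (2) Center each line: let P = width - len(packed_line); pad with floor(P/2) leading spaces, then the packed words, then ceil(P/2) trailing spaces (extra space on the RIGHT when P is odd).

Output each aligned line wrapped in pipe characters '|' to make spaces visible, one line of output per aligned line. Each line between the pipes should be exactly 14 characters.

Line 1: ['brick', 'machine'] (min_width=13, slack=1)
Line 2: ['large', 'clean'] (min_width=11, slack=3)
Line 3: ['cherry', 'rain'] (min_width=11, slack=3)
Line 4: ['are', 'as', 'one'] (min_width=10, slack=4)
Line 5: ['morning', 'I', 'with'] (min_width=14, slack=0)
Line 6: ['at', 'bed', 'cup'] (min_width=10, slack=4)
Line 7: ['dolphin', 'give'] (min_width=12, slack=2)

Answer: |brick machine |
| large clean  |
| cherry rain  |
|  are as one  |
|morning I with|
|  at bed cup  |
| dolphin give |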